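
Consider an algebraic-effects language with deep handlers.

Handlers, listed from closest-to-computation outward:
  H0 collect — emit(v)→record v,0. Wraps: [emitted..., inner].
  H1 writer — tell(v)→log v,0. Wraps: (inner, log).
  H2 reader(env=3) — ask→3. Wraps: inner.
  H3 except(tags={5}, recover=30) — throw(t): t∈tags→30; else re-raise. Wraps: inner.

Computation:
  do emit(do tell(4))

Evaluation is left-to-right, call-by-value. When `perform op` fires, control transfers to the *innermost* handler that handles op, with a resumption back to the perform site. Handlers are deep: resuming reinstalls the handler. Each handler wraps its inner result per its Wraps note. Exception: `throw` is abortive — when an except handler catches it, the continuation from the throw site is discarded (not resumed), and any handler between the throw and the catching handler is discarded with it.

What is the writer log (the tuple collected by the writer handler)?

Answer: (4)

Evaluation trace:
tell(4) @ H1 ⇒ log+=4
emit(0) @ H0 ⇒ out+=0
H0 returns [0, 0]
H1 returns ([0, 0], (4))
H2 returns ([0, 0], (4))
H3 returns ([0, 0], (4))
= ([0, 0], (4))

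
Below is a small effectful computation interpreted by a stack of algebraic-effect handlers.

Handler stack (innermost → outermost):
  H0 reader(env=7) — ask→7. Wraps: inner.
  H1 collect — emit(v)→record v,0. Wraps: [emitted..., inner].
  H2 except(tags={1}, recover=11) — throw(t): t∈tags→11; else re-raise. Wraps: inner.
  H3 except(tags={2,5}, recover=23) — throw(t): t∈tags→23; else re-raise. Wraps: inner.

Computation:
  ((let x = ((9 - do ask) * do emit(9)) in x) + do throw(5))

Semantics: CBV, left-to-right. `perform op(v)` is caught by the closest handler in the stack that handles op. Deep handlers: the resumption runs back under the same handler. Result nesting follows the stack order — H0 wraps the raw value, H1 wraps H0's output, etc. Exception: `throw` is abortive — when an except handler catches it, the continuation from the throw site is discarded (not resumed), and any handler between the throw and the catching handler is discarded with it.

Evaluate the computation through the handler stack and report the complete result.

Answer: 23

Working:
ask @ H0 ⇒ 7
emit(9) @ H1 ⇒ out+=9
throw(5) @ H2 re-raised
throw(5) @ H3 caught ⇒ 23
= 23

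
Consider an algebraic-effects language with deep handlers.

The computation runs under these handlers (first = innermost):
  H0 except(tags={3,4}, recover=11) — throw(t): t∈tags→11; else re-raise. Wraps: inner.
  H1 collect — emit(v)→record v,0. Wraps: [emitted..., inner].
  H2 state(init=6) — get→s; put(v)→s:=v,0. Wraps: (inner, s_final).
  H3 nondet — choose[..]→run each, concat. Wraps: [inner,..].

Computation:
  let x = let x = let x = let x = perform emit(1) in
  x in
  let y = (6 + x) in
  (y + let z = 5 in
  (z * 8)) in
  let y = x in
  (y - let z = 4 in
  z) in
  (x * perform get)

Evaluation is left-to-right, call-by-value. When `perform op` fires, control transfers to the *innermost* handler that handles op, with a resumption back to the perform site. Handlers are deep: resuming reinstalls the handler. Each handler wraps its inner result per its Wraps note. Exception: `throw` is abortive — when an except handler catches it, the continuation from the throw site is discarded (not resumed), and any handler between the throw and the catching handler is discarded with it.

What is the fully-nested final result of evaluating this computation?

Answer: [([1, 252], 6)]

Evaluation trace:
emit(1) @ H1 ⇒ out+=1
get @ H2 ⇒ 6
H0 returns 252
H1 returns [1, 252]
H2 returns ([1, 252], 6)
H3 returns [([1, 252], 6)]
= [([1, 252], 6)]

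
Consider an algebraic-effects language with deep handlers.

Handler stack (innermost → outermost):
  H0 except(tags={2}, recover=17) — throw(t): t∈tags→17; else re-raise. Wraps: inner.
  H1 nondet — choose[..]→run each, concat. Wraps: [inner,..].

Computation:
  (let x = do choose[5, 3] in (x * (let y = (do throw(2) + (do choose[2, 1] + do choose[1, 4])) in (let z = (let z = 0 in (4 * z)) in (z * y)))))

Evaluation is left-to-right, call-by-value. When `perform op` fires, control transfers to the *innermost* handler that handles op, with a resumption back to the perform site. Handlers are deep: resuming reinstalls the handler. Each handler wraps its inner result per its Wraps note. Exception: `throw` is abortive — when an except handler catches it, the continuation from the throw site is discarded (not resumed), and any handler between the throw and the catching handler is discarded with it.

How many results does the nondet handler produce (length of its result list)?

Answer: 2

Step-by-step:
choose[5, 3] @ H1
  branch[0] choose=5:
    throw(2) @ H0 caught ⇒ 17
    H1 returns [17]
  branch[1] choose=3:
    throw(2) @ H0 caught ⇒ 17
    H1 returns [17]
= [17, 17]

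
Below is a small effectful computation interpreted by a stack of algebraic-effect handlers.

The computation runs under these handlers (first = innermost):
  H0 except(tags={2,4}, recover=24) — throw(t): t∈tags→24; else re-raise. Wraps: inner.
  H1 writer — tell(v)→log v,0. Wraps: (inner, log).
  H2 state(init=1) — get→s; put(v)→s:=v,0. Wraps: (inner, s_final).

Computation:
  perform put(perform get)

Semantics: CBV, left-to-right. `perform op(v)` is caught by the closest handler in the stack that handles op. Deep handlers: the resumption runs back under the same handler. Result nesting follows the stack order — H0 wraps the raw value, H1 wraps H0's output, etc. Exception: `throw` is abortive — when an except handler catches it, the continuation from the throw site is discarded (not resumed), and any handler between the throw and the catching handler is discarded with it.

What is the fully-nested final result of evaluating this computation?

Answer: ((0, ()), 1)

Evaluation trace:
get @ H2 ⇒ 1
put(1) @ H2 ⇒ s:=1
H0 returns 0
H1 returns (0, ())
H2 returns ((0, ()), 1)
= ((0, ()), 1)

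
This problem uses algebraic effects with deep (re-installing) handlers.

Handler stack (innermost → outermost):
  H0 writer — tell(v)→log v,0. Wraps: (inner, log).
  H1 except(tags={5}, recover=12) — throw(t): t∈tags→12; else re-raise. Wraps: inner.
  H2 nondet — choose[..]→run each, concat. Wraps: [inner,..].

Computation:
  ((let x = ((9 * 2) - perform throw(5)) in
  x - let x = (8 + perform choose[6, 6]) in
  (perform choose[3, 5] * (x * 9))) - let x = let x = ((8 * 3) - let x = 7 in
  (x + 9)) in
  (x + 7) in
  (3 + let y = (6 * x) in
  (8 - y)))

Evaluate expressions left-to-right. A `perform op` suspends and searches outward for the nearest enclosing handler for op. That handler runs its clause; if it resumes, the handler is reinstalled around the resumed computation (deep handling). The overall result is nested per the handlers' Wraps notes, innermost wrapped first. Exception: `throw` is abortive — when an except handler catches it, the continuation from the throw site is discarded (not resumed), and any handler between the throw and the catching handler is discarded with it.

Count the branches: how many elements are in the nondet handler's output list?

Answer: 1

Working:
throw(5) @ H1 caught ⇒ 12
H2 returns [12]
= [12]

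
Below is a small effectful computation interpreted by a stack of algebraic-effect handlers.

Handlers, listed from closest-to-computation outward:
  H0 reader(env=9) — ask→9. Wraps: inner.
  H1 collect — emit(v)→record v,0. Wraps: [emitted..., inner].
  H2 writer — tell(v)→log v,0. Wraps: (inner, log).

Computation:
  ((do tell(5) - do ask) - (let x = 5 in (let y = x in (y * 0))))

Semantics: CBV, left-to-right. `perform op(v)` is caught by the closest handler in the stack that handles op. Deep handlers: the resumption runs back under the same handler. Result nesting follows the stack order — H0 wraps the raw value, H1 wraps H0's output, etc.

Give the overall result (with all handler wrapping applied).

Evaluation trace:
tell(5) @ H2 ⇒ log+=5
ask @ H0 ⇒ 9
H0 returns -9
H1 returns [-9]
H2 returns ([-9], (5))
= ([-9], (5))

Answer: ([-9], (5))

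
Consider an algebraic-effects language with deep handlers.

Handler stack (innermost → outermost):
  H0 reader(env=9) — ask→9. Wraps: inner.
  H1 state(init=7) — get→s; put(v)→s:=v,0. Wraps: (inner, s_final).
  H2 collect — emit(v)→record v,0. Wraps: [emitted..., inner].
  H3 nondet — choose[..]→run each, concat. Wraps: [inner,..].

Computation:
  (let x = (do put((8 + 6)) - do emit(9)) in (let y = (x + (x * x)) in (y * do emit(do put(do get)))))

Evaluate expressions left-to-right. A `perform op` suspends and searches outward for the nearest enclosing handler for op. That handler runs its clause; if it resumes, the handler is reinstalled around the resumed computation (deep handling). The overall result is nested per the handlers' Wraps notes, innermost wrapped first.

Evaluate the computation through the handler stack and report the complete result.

Step-by-step:
put(14) @ H1 ⇒ s:=14
emit(9) @ H2 ⇒ out+=9
get @ H1 ⇒ 14
put(14) @ H1 ⇒ s:=14
emit(0) @ H2 ⇒ out+=0
H0 returns 0
H1 returns (0, 14)
H2 returns [9, 0, (0, 14)]
H3 returns [[9, 0, (0, 14)]]
= [[9, 0, (0, 14)]]

Answer: [[9, 0, (0, 14)]]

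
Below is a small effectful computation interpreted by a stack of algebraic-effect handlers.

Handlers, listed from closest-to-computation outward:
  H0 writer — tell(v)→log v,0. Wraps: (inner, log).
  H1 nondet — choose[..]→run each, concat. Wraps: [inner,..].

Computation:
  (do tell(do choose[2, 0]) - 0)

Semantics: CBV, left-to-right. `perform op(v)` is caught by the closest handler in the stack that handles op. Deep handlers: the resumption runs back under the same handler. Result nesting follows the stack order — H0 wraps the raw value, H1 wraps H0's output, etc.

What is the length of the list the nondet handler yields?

Answer: 2

Working:
choose[2, 0] @ H1
  branch[0] choose=2:
    tell(2) @ H0 ⇒ log+=2
    H0 returns (0, (2))
    H1 returns [(0, (2))]
  branch[1] choose=0:
    tell(0) @ H0 ⇒ log+=0
    H0 returns (0, (0))
    H1 returns [(0, (0))]
= [(0, (2)), (0, (0))]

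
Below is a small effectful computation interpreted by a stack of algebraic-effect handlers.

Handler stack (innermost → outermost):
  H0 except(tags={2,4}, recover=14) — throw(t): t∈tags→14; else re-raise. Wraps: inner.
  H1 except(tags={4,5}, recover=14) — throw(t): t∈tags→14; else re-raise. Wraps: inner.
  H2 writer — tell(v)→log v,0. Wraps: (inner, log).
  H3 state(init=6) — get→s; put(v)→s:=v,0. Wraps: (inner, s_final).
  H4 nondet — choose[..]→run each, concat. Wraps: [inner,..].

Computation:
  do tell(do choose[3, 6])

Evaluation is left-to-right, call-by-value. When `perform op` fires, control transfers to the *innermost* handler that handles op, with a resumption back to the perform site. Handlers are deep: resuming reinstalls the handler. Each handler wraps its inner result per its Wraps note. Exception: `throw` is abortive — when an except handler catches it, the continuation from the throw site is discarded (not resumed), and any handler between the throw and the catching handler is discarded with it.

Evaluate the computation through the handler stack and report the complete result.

Step-by-step:
choose[3, 6] @ H4
  branch[0] choose=3:
    tell(3) @ H2 ⇒ log+=3
    H0 returns 0
    H1 returns 0
    H2 returns (0, (3))
    H3 returns ((0, (3)), 6)
    H4 returns [((0, (3)), 6)]
  branch[1] choose=6:
    tell(6) @ H2 ⇒ log+=6
    H0 returns 0
    H1 returns 0
    H2 returns (0, (6))
    H3 returns ((0, (6)), 6)
    H4 returns [((0, (6)), 6)]
= [((0, (3)), 6), ((0, (6)), 6)]

Answer: [((0, (3)), 6), ((0, (6)), 6)]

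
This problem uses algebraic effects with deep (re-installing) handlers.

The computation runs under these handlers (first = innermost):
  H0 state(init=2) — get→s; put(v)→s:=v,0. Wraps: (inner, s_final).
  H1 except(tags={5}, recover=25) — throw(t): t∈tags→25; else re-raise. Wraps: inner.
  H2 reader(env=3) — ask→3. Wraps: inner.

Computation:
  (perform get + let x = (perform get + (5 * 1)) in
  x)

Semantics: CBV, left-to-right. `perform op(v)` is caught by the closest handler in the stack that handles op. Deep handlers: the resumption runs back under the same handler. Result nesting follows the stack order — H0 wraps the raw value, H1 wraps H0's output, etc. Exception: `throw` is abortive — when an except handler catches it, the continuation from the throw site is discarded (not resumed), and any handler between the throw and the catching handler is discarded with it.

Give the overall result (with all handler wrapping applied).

Evaluation trace:
get @ H0 ⇒ 2
get @ H0 ⇒ 2
H0 returns (9, 2)
H1 returns (9, 2)
H2 returns (9, 2)
= (9, 2)

Answer: (9, 2)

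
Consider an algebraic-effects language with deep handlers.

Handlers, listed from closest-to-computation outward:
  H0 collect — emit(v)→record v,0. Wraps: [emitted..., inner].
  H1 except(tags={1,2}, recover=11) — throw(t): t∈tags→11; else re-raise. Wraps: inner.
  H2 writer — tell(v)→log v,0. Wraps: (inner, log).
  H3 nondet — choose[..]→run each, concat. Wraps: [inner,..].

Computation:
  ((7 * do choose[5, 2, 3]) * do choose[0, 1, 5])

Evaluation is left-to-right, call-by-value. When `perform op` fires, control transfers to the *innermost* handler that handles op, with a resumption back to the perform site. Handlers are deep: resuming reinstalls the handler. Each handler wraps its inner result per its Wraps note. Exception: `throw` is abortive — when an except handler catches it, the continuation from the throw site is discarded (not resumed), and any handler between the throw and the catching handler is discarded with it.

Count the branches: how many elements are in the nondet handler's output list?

Evaluation trace:
choose[5, 2, 3] @ H3
  branch[0] choose=5:
    choose[0, 1, 5] @ H3
      branch[0] choose=0:
        H0 returns [0]
        H1 returns [0]
        H2 returns ([0], ())
        H3 returns [([0], ())]
      branch[1] choose=1:
        H0 returns [35]
        H1 returns [35]
        H2 returns ([35], ())
        H3 returns [([35], ())]
      branch[2] choose=5:
        H0 returns [175]
        H1 returns [175]
        H2 returns ([175], ())
        H3 returns [([175], ())]
  branch[1] choose=2:
    choose[0, 1, 5] @ H3
      branch[0] choose=0:
        H0 returns [0]
        H1 returns [0]
        H2 returns ([0], ())
        H3 returns [([0], ())]
      branch[1] choose=1:
        H0 returns [14]
        H1 returns [14]
        H2 returns ([14], ())
        H3 returns [([14], ())]
      branch[2] choose=5:
        H0 returns [70]
        H1 returns [70]
        H2 returns ([70], ())
        H3 returns [([70], ())]
  branch[2] choose=3:
    choose[0, 1, 5] @ H3
      branch[0] choose=0:
        H0 returns [0]
        H1 returns [0]
        H2 returns ([0], ())
        H3 returns [([0], ())]
      branch[1] choose=1:
        H0 returns [21]
        H1 returns [21]
        H2 returns ([21], ())
        H3 returns [([21], ())]
      branch[2] choose=5:
        H0 returns [105]
        H1 returns [105]
        H2 returns ([105], ())
        H3 returns [([105], ())]
= [([0], ()), ([35], ()), ([175], ()), ([0], ()), ([14], ()), ([70], ()), ([0], ()), ([21], ()), ([105], ())]

Answer: 9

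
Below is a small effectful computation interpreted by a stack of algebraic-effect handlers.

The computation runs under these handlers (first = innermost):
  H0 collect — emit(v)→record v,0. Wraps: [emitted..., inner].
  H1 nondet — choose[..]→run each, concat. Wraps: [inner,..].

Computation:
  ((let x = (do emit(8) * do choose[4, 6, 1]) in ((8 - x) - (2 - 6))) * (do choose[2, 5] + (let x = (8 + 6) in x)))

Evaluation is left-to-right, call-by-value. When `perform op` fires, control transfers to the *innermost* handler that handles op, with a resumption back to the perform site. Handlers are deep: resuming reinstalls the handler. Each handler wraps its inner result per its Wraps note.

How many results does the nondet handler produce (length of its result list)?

Answer: 6

Step-by-step:
emit(8) @ H0 ⇒ out+=8
choose[4, 6, 1] @ H1
  branch[0] choose=4:
    choose[2, 5] @ H1
      branch[0] choose=2:
        H0 returns [8, 192]
        H1 returns [[8, 192]]
      branch[1] choose=5:
        H0 returns [8, 228]
        H1 returns [[8, 228]]
  branch[1] choose=6:
    choose[2, 5] @ H1
      branch[0] choose=2:
        H0 returns [8, 192]
        H1 returns [[8, 192]]
      branch[1] choose=5:
        H0 returns [8, 228]
        H1 returns [[8, 228]]
  branch[2] choose=1:
    choose[2, 5] @ H1
      branch[0] choose=2:
        H0 returns [8, 192]
        H1 returns [[8, 192]]
      branch[1] choose=5:
        H0 returns [8, 228]
        H1 returns [[8, 228]]
= [[8, 192], [8, 228], [8, 192], [8, 228], [8, 192], [8, 228]]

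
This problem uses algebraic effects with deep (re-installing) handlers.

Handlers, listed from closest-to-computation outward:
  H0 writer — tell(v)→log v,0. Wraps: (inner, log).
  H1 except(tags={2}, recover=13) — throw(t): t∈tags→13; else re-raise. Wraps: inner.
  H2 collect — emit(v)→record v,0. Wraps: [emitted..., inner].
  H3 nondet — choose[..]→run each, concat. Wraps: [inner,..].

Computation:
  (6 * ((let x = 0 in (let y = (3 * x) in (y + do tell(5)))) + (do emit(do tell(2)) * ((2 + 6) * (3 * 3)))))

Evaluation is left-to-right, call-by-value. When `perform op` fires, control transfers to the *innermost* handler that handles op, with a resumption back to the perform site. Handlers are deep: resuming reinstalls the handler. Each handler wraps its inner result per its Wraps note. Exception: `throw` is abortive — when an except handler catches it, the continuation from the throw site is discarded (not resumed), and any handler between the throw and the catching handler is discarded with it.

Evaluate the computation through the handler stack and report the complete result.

Answer: [[0, (0, (5, 2))]]

Evaluation trace:
tell(5) @ H0 ⇒ log+=5
tell(2) @ H0 ⇒ log+=2
emit(0) @ H2 ⇒ out+=0
H0 returns (0, (5, 2))
H1 returns (0, (5, 2))
H2 returns [0, (0, (5, 2))]
H3 returns [[0, (0, (5, 2))]]
= [[0, (0, (5, 2))]]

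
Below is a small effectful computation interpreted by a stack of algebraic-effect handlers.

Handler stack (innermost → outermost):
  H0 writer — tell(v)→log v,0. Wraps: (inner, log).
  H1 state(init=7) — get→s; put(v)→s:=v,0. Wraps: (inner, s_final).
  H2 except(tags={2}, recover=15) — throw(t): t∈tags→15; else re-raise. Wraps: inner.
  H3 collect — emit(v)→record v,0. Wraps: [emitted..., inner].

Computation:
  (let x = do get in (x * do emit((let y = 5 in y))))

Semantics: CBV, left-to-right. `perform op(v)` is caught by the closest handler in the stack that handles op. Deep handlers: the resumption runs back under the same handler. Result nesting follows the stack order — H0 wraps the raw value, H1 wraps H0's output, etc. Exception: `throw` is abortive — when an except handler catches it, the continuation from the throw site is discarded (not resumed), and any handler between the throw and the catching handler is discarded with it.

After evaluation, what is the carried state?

Working:
get @ H1 ⇒ 7
emit(5) @ H3 ⇒ out+=5
H0 returns (0, ())
H1 returns ((0, ()), 7)
H2 returns ((0, ()), 7)
H3 returns [5, ((0, ()), 7)]
= [5, ((0, ()), 7)]

Answer: 7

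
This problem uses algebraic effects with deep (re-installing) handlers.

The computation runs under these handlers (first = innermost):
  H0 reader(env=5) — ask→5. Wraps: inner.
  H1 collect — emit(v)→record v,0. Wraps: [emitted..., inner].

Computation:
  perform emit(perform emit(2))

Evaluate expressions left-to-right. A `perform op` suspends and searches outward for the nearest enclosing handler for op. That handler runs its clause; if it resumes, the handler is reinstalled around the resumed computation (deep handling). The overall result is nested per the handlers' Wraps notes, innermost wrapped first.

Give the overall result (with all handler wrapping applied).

Answer: [2, 0, 0]

Step-by-step:
emit(2) @ H1 ⇒ out+=2
emit(0) @ H1 ⇒ out+=0
H0 returns 0
H1 returns [2, 0, 0]
= [2, 0, 0]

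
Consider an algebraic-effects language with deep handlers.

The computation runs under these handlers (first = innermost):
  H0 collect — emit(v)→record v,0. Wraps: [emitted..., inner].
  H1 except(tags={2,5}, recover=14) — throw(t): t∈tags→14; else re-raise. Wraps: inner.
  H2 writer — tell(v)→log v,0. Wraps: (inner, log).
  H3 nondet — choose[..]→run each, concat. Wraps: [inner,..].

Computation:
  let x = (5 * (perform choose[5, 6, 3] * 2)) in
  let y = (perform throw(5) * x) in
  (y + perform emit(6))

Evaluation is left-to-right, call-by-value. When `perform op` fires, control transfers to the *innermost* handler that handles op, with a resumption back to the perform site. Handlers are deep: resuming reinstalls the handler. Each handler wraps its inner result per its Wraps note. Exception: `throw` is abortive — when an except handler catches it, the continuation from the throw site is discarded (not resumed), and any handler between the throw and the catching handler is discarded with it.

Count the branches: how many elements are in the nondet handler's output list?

Working:
choose[5, 6, 3] @ H3
  branch[0] choose=5:
    throw(5) @ H1 caught ⇒ 14
    H2 returns (14, ())
    H3 returns [(14, ())]
  branch[1] choose=6:
    throw(5) @ H1 caught ⇒ 14
    H2 returns (14, ())
    H3 returns [(14, ())]
  branch[2] choose=3:
    throw(5) @ H1 caught ⇒ 14
    H2 returns (14, ())
    H3 returns [(14, ())]
= [(14, ()), (14, ()), (14, ())]

Answer: 3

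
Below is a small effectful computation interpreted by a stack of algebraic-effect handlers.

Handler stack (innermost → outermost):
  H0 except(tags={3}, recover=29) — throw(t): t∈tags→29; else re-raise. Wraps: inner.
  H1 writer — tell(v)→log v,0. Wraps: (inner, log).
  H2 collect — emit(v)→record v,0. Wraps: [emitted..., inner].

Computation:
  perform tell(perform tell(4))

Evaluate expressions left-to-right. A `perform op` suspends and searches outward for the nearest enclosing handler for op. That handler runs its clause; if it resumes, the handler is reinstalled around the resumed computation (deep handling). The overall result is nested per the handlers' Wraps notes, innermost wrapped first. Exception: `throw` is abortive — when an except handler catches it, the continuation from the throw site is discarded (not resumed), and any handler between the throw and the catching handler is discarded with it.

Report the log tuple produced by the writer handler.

Answer: (4, 0)

Evaluation trace:
tell(4) @ H1 ⇒ log+=4
tell(0) @ H1 ⇒ log+=0
H0 returns 0
H1 returns (0, (4, 0))
H2 returns [(0, (4, 0))]
= [(0, (4, 0))]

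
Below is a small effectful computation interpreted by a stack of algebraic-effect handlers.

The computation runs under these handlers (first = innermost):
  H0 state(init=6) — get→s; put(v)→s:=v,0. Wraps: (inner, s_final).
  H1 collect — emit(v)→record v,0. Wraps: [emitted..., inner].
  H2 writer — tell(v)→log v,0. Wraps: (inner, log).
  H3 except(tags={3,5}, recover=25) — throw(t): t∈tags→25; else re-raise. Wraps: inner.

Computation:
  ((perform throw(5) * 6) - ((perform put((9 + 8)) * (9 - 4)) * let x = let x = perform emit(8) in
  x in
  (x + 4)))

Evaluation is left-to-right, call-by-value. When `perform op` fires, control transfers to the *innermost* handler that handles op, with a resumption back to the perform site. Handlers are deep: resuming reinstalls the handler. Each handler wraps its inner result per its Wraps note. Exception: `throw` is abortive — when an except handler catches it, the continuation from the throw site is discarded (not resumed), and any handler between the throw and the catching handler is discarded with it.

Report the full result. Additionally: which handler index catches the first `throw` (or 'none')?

Evaluation trace:
throw(5) @ H3 caught ⇒ 25
= 25

Answer: 25 ; first throw caught by: H3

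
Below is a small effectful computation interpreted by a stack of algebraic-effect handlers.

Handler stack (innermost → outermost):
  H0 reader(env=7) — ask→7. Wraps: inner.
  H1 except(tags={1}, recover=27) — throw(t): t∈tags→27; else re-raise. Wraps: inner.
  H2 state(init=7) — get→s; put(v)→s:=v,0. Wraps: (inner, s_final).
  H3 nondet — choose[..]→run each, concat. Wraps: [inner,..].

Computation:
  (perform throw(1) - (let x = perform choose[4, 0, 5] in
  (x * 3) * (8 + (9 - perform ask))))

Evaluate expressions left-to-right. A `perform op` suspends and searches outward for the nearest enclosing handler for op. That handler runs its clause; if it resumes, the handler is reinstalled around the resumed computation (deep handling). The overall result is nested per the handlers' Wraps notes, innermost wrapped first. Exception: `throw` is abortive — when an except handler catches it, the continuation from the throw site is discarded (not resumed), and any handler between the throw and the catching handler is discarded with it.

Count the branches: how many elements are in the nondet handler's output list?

Step-by-step:
throw(1) @ H1 caught ⇒ 27
H2 returns (27, 7)
H3 returns [(27, 7)]
= [(27, 7)]

Answer: 1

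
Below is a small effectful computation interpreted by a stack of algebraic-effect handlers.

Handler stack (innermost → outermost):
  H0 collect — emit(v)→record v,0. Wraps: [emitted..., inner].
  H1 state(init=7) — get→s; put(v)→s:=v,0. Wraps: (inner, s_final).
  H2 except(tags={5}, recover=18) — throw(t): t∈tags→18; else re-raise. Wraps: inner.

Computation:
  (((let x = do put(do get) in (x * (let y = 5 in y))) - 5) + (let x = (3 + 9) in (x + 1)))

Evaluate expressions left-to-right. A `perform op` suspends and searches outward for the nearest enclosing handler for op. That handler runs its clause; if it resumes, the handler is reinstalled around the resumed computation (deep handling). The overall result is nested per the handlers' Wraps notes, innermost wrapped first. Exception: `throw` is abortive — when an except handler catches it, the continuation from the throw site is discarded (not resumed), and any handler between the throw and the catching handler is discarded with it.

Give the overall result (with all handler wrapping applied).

Answer: ([8], 7)

Step-by-step:
get @ H1 ⇒ 7
put(7) @ H1 ⇒ s:=7
H0 returns [8]
H1 returns ([8], 7)
H2 returns ([8], 7)
= ([8], 7)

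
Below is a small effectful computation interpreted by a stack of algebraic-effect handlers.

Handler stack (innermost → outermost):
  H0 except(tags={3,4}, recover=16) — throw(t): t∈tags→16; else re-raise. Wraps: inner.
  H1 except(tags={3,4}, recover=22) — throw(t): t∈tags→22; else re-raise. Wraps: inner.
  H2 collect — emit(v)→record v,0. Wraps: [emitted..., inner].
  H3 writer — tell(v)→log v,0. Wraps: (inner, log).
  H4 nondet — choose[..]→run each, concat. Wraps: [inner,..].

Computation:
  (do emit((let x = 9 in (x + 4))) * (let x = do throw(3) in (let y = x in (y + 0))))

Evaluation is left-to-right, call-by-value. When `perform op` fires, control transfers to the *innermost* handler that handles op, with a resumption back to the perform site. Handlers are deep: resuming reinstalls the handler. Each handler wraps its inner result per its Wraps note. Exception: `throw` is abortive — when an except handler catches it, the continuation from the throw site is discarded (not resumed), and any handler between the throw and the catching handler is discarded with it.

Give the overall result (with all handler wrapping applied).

Working:
emit(13) @ H2 ⇒ out+=13
throw(3) @ H0 caught ⇒ 16
H1 returns 16
H2 returns [13, 16]
H3 returns ([13, 16], ())
H4 returns [([13, 16], ())]
= [([13, 16], ())]

Answer: [([13, 16], ())]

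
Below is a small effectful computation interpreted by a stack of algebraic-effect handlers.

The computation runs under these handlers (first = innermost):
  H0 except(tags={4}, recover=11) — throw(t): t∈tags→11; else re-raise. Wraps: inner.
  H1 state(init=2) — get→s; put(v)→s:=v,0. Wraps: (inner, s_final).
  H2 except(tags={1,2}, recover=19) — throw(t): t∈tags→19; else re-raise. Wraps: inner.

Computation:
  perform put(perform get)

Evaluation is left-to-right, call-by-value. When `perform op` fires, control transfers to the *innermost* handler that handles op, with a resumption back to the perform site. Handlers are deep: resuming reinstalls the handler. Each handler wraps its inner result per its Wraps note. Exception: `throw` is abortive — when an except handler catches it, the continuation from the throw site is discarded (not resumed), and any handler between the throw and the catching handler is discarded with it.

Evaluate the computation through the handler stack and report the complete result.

Working:
get @ H1 ⇒ 2
put(2) @ H1 ⇒ s:=2
H0 returns 0
H1 returns (0, 2)
H2 returns (0, 2)
= (0, 2)

Answer: (0, 2)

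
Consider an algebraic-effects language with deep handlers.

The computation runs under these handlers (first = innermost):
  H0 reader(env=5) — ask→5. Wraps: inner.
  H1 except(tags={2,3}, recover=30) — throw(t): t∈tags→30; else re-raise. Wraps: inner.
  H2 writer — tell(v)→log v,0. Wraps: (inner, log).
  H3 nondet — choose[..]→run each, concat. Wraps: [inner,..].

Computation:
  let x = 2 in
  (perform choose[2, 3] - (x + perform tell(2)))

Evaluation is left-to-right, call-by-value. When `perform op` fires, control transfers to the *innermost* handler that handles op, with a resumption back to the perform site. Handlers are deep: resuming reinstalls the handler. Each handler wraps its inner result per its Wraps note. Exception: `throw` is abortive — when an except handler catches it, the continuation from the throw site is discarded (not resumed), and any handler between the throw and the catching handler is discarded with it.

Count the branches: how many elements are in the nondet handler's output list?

Step-by-step:
choose[2, 3] @ H3
  branch[0] choose=2:
    tell(2) @ H2 ⇒ log+=2
    H0 returns 0
    H1 returns 0
    H2 returns (0, (2))
    H3 returns [(0, (2))]
  branch[1] choose=3:
    tell(2) @ H2 ⇒ log+=2
    H0 returns 1
    H1 returns 1
    H2 returns (1, (2))
    H3 returns [(1, (2))]
= [(0, (2)), (1, (2))]

Answer: 2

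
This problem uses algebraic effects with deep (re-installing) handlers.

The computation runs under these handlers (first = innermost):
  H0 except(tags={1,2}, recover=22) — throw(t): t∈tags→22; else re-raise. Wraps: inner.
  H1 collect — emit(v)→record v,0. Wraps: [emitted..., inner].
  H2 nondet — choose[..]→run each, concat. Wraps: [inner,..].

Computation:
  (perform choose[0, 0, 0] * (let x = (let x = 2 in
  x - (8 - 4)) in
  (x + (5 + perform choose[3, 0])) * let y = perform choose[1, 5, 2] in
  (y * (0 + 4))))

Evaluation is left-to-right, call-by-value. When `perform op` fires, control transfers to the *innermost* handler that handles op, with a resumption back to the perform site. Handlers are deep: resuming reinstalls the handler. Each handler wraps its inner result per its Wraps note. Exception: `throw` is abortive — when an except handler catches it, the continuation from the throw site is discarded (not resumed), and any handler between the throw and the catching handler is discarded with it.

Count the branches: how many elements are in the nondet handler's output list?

Working:
choose[0, 0, 0] @ H2
  branch[0] choose=0:
    choose[3, 0] @ H2
      branch[0] choose=3:
        choose[1, 5, 2] @ H2
          branch[0] choose=1:
            H0 returns 0
            H1 returns [0]
            H2 returns [[0]]
          branch[1] choose=5:
            H0 returns 0
            H1 returns [0]
            H2 returns [[0]]
          branch[2] choose=2:
            H0 returns 0
            H1 returns [0]
            H2 returns [[0]]
      branch[1] choose=0:
        choose[1, 5, 2] @ H2
          branch[0] choose=1:
            H0 returns 0
            H1 returns [0]
            H2 returns [[0]]
          branch[1] choose=5:
            H0 returns 0
            H1 returns [0]
            H2 returns [[0]]
          branch[2] choose=2:
            H0 returns 0
            H1 returns [0]
            H2 returns [[0]]
  branch[1] choose=0:
    choose[3, 0] @ H2
      branch[0] choose=3:
        choose[1, 5, 2] @ H2
          branch[0] choose=1:
            H0 returns 0
            H1 returns [0]
            H2 returns [[0]]
          branch[1] choose=5:
            H0 returns 0
            H1 returns [0]
            H2 returns [[0]]
          branch[2] choose=2:
            H0 returns 0
            H1 returns [0]
            H2 returns [[0]]
      branch[1] choose=0:
        choose[1, 5, 2] @ H2
          branch[0] choose=1:
            H0 returns 0
            H1 returns [0]
            H2 returns [[0]]
          branch[1] choose=5:
            H0 returns 0
            H1 returns [0]
            H2 returns [[0]]
          branch[2] choose=2:
            H0 returns 0
            H1 returns [0]
            H2 returns [[0]]
  branch[2] choose=0:
    choose[3, 0] @ H2
      branch[0] choose=3:
        choose[1, 5, 2] @ H2
          branch[0] choose=1:
            H0 returns 0
            H1 returns [0]
            H2 returns [[0]]
          branch[1] choose=5:
            H0 returns 0
            H1 returns [0]
            H2 returns [[0]]
          branch[2] choose=2:
            H0 returns 0
            H1 returns [0]
            H2 returns [[0]]
      branch[1] choose=0:
        choose[1, 5, 2] @ H2
          branch[0] choose=1:
            H0 returns 0
            H1 returns [0]
            H2 returns [[0]]
          branch[1] choose=5:
            H0 returns 0
            H1 returns [0]
            H2 returns [[0]]
          branch[2] choose=2:
            H0 returns 0
            H1 returns [0]
            H2 returns [[0]]
= [[0], [0], [0], [0], [0], [0], [0], [0], [0], [0], [0], [0], [0], [0], [0], [0], [0], [0]]

Answer: 18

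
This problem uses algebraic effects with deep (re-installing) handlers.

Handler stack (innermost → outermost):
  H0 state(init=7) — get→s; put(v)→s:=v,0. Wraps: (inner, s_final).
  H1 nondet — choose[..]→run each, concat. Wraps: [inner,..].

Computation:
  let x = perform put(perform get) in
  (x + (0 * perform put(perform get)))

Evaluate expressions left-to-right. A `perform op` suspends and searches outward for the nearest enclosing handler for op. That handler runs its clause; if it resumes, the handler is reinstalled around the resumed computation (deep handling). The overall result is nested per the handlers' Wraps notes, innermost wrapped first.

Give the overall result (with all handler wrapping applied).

Answer: [(0, 7)]

Working:
get @ H0 ⇒ 7
put(7) @ H0 ⇒ s:=7
get @ H0 ⇒ 7
put(7) @ H0 ⇒ s:=7
H0 returns (0, 7)
H1 returns [(0, 7)]
= [(0, 7)]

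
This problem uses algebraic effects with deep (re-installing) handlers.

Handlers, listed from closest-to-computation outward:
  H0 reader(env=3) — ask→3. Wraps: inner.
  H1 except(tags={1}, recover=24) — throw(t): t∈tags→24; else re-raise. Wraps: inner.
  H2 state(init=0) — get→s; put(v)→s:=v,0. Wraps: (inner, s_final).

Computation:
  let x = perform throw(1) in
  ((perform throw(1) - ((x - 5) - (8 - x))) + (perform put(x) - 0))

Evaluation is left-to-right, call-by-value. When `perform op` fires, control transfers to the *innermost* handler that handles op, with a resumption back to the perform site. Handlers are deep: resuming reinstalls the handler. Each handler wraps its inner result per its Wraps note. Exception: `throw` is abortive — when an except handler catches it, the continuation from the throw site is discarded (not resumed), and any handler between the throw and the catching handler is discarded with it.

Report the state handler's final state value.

Evaluation trace:
throw(1) @ H1 caught ⇒ 24
H2 returns (24, 0)
= (24, 0)

Answer: 0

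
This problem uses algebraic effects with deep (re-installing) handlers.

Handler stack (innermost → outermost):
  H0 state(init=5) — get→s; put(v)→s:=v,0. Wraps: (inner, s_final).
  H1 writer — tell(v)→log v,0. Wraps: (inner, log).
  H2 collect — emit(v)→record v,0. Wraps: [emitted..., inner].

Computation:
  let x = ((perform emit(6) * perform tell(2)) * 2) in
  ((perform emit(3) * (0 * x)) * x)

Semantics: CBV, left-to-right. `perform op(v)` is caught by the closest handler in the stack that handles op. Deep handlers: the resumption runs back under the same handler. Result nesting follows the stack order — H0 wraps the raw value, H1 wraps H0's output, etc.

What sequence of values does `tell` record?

Answer: (2)

Working:
emit(6) @ H2 ⇒ out+=6
tell(2) @ H1 ⇒ log+=2
emit(3) @ H2 ⇒ out+=3
H0 returns (0, 5)
H1 returns ((0, 5), (2))
H2 returns [6, 3, ((0, 5), (2))]
= [6, 3, ((0, 5), (2))]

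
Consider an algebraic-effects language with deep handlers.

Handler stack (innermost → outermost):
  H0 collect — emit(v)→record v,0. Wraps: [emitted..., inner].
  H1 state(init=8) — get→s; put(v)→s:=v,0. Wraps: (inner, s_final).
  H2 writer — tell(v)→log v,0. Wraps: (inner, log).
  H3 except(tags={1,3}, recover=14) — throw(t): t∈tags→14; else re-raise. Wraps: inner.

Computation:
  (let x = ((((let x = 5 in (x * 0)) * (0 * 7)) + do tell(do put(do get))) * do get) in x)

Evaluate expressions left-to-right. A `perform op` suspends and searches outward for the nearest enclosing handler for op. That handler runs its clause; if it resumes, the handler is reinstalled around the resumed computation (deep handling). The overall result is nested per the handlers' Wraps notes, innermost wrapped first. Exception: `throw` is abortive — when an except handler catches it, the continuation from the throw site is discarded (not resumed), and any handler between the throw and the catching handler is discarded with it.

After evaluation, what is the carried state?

Answer: 8

Step-by-step:
get @ H1 ⇒ 8
put(8) @ H1 ⇒ s:=8
tell(0) @ H2 ⇒ log+=0
get @ H1 ⇒ 8
H0 returns [0]
H1 returns ([0], 8)
H2 returns (([0], 8), (0))
H3 returns (([0], 8), (0))
= (([0], 8), (0))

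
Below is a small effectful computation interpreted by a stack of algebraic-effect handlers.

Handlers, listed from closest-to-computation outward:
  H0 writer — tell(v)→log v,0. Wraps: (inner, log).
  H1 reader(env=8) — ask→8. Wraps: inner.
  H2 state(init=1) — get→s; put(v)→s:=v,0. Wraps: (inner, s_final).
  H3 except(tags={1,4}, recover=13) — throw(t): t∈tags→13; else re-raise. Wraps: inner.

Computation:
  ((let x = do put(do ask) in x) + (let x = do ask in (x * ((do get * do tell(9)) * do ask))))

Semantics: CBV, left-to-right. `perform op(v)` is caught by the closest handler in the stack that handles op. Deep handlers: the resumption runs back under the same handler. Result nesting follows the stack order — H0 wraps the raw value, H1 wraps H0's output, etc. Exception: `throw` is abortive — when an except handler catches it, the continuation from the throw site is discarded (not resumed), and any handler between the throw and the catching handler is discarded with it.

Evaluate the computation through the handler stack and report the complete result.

Answer: ((0, (9)), 8)

Step-by-step:
ask @ H1 ⇒ 8
put(8) @ H2 ⇒ s:=8
ask @ H1 ⇒ 8
get @ H2 ⇒ 8
tell(9) @ H0 ⇒ log+=9
ask @ H1 ⇒ 8
H0 returns (0, (9))
H1 returns (0, (9))
H2 returns ((0, (9)), 8)
H3 returns ((0, (9)), 8)
= ((0, (9)), 8)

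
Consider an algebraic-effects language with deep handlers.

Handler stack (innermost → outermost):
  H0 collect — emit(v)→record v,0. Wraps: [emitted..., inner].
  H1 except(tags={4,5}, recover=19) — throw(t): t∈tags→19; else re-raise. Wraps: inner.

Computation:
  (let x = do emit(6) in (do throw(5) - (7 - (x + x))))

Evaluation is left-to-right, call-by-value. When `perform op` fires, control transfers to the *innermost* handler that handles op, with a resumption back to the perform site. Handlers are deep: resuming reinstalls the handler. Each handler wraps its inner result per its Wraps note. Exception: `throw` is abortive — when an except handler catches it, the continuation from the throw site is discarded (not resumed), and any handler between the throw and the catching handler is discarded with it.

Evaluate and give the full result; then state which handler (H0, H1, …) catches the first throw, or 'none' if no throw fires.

Answer: 19 ; first throw caught by: H1

Working:
emit(6) @ H0 ⇒ out+=6
throw(5) @ H1 caught ⇒ 19
= 19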